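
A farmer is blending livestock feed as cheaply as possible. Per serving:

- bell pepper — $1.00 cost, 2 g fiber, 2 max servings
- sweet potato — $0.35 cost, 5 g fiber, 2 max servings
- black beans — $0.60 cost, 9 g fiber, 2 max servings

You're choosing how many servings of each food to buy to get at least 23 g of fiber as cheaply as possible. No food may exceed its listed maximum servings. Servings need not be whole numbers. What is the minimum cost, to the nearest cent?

$1.55

Cost per g of fiber: black beans $0.0667, sweet potato $0.0700, bell pepper $0.5000.
Take 2 servings of black beans: +18.0 g fiber for $1.20 (total $1.20, still need 5.0 g).
Take 1 serving of sweet potato: +5.0 g fiber for $0.35 (total $1.55, still need 0.0 g).
Greedy by cheapest-per-g is optimal for a single linear constraint, so the minimum cost is $1.55.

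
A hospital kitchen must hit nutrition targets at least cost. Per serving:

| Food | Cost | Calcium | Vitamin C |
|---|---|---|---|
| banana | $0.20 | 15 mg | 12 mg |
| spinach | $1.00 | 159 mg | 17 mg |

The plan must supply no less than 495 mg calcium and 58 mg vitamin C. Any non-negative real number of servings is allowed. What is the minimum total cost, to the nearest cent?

Minimising a linear cost over {calcium ≥ 495, vitamin C ≥ 58, servings ≥ 0} — the optimum is at a vertex, using one or two foods.
banana only: max(495/15, 58/12) = 33 servings → $6.60.
spinach only: max(495/159, 58/17) = 3.412 servings → $3.41.
banana + spinach with both tight: 0.4882 servings and 3.067 servings → $3.16.
Cheapest feasible corner: $3.16.

$3.16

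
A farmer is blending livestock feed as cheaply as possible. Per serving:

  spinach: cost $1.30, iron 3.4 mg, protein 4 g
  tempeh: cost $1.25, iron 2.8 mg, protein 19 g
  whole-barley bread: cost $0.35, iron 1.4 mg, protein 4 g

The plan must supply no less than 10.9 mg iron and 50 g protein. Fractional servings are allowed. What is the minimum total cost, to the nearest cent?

$3.67

The cheapest plan sits at a corner of the feasible region — with two constraints it uses at most two foods.
spinach only: max(10.9/3.4, 50/4) = 12.5 servings → $16.25.
tempeh only: max(10.9/2.8, 50/19) = 3.893 servings → $4.87.
whole-barley bread only: max(10.9/1.4, 50/4) = 12.5 servings → $4.38.
spinach + tempeh with both tight: 1.257 servings and 2.367 servings → $4.59.
spinach + whole-barley bread with both targets exact would need a negative amount; discard.
tempeh + whole-barley bread with both tight: 1.714 servings and 4.357 servings → $3.67.
The minimum over all feasible corners is $3.67.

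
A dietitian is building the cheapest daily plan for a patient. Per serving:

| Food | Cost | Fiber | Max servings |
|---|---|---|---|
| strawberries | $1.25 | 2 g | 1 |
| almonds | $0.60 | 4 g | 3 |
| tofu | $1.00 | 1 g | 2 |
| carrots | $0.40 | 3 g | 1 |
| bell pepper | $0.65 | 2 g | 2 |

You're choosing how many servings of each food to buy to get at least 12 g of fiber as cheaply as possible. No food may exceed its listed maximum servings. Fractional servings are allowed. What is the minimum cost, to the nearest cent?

$1.75

Cost per g of fiber: carrots $0.1333, almonds $0.1500, bell pepper $0.3250, strawberries $0.6250, tofu $1.0000.
Take 1 serving of carrots: +3.0 g fiber for $0.40 (total $0.40, still need 9.0 g).
Take 2.25 servings of almonds: +9.0 g fiber for $1.35 (total $1.75, still need 0.0 g).
Filling from the cheapest source first is optimal under one linear minimum: $1.75.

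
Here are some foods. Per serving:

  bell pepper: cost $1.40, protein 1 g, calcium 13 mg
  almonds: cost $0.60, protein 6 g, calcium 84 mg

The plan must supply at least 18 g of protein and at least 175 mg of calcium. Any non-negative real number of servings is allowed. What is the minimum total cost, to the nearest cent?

Check every corner: each single food scaled to meet both minima, and each pair solved so both constraints bind.
bell pepper only: max(18/1, 175/13) = 18 servings → $25.20.
almonds only: max(18/6, 175/84) = 3 servings → $1.80.
bell pepper + almonds with both targets exact would need a negative amount; discard.
So the least-cost plan costs $1.80.

$1.80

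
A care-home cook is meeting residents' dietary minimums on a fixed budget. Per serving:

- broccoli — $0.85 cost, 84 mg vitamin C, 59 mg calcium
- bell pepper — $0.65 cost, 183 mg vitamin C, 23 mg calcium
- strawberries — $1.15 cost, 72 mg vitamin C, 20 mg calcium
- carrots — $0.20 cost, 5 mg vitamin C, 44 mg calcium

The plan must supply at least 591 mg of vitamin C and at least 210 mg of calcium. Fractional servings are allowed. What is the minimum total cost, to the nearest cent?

A basic optimal solution has at most two foods positive. Try each food alone and each pair with both targets met exactly.
broccoli only: max(591/84, 210/59) = 7.036 servings → $5.98.
bell pepper only: max(591/183, 210/23) = 9.13 servings → $5.93.
strawberries only: max(591/72, 210/20) = 10.5 servings → $12.07.
carrots only: max(591/5, 210/44) = 118.2 servings → $23.64.
broccoli + bell pepper with both tight: 2.802 servings and 1.943 servings → $3.64.
broccoli + strawberries with both tight: 1.285 servings and 6.709 servings → $8.81.
broccoli + carrots with both targets exact would need a negative amount; discard.
bell pepper + strawberries with both targets exact would need a negative amount; discard.
bell pepper + carrots with both tight: 3.144 servings and 3.129 servings → $2.67.
strawberries + carrots with both tight: 8.134 servings and 1.076 servings → $9.57.
Cheapest feasible corner: $2.67.

$2.67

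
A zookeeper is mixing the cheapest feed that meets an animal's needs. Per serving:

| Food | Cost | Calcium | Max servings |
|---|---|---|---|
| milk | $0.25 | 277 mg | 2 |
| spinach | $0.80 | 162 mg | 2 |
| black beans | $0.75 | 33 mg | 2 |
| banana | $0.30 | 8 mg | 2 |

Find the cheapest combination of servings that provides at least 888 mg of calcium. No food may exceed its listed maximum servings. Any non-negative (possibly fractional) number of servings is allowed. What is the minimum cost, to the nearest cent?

Cost per mg of calcium: milk $0.0009, spinach $0.0049, black beans $0.0227, banana $0.0375.
Take 2 servings of milk: +554.0 mg calcium for $0.50 (total $0.50, still need 334.0 mg).
Take 2 servings of spinach: +324.0 mg calcium for $1.60 (total $2.10, still need 10.0 mg).
Take 0.303 servings of black beans: +10.0 mg calcium for $0.23 (total $2.33, still need 0.0 mg).
Greedy by cheapest-per-mg is optimal for a single linear constraint, so the minimum cost is $2.33.

$2.33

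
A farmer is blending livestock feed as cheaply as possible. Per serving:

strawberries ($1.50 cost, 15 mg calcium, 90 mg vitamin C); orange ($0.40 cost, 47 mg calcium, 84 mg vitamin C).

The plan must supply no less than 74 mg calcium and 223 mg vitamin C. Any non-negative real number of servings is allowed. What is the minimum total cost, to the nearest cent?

An LP optimum is at a vertex; with two nutrient constraints at most two foods are used. Check each candidate.
strawberries only: max(74/15, 223/90) = 4.933 servings → $7.40.
orange only: max(74/47, 223/84) = 2.655 servings → $1.06.
strawberries + orange with both tight: 1.436 servings and 1.116 servings → $2.60.
The minimum over all feasible corners is $1.06.

$1.06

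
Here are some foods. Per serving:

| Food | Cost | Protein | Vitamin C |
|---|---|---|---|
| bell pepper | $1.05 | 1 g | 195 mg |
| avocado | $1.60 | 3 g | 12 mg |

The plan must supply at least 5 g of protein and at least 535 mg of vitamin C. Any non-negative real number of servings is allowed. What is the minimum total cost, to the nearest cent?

With two linear requirements the optimum uses one or two foods; enumerate the corners.
bell pepper only: max(5/1, 535/195) = 5 servings → $5.25.
avocado only: max(5/3, 535/12) = 44.58 servings → $71.33.
bell pepper + avocado with both tight: 2.696 servings and 0.7679 servings → $4.06.
So the least-cost plan costs $4.06.

$4.06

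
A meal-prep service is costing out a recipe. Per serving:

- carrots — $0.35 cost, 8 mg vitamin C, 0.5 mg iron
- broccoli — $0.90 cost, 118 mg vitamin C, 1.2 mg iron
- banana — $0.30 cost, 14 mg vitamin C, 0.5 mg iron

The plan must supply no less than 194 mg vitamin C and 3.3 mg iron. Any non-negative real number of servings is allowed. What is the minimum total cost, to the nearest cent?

$2.20

At the optimum either one food covers both requirements or two foods hit both targets exactly; no other combination can be cheaper.
carrots only: max(194/8, 3.3/0.5) = 24.25 servings → $8.49.
broccoli only: max(194/118, 3.3/1.2) = 2.75 servings → $2.48.
banana only: max(194/14, 3.3/0.5) = 13.86 servings → $4.16.
carrots + broccoli with both tight: 3.17 servings and 1.429 servings → $2.40.
carrots + banana: intersection lies outside the first quadrant.
broccoli + banana with both tight: 1.204 servings and 3.711 servings → $2.20.
Cheapest feasible corner: $2.20.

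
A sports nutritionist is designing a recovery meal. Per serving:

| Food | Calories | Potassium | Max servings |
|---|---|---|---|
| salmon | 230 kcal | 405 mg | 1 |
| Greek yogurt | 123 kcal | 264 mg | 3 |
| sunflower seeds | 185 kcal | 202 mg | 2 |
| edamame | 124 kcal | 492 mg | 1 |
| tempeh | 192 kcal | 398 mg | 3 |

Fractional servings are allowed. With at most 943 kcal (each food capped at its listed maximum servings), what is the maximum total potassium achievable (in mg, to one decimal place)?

Potassium per kcal: edamame 3.968, Greek yogurt 2.146, tempeh 2.073, salmon 1.761, sunflower seeds 1.092.
Take 1 serving of edamame: uses 124 kcal, +492.0 mg potassium (running total 492.0 mg).
Take 3 servings of Greek yogurt: uses 369 kcal, +792.0 mg potassium (running total 1284.0 mg).
Take 2.344 servings of tempeh: uses 450 kcal, +932.8 mg potassium (running total 2216.8 mg).
Greedy by best ratio exhausts the calories allowance optimally: 2216.8 mg.

2216.8 mg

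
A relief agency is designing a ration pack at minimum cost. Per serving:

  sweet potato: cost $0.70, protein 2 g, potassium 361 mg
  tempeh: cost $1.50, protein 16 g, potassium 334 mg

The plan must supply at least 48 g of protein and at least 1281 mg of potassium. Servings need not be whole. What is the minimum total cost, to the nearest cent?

$4.95

Compare the cost at each extreme point of the feasible region.
sweet potato only: max(48/2, 1281/361) = 24 servings → $16.80.
tempeh only: max(48/16, 1281/334) = 3.835 servings → $5.75.
sweet potato + tempeh with both tight: 0.8739 servings and 2.891 servings → $4.95.
So the least-cost plan costs $4.95.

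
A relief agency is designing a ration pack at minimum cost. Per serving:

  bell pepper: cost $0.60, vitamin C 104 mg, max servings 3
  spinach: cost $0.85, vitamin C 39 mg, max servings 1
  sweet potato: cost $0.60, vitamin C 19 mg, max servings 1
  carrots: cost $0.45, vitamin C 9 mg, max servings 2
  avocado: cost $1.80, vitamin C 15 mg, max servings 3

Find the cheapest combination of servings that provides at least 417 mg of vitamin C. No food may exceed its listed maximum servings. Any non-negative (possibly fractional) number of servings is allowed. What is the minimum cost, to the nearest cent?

Cost per mg of vitamin C: bell pepper $0.0058, spinach $0.0218, sweet potato $0.0316, carrots $0.0500, avocado $0.1200.
Take 3 servings of bell pepper: +312.0 mg vitamin C for $1.80 (total $1.80, still need 105.0 mg).
Take 1 serving of spinach: +39.0 mg vitamin C for $0.85 (total $2.65, still need 66.0 mg).
Take 1 serving of sweet potato: +19.0 mg vitamin C for $0.60 (total $3.25, still need 47.0 mg).
Take 2 servings of carrots: +18.0 mg vitamin C for $0.90 (total $4.15, still need 29.0 mg).
Take 1.933 servings of avocado: +29.0 mg vitamin C for $3.48 (total $7.63, still need 0.0 mg).
Greedy by cheapest-per-mg is optimal for a single linear constraint, so the minimum cost is $7.63.

$7.63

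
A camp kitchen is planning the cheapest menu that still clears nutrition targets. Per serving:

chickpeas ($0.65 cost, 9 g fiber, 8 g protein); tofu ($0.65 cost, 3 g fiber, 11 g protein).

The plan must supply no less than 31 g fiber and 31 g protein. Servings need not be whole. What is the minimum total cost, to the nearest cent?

$2.42

The cheapest plan sits at a corner of the feasible region — with two constraints it uses at most two foods.
chickpeas only: max(31/9, 31/8) = 3.875 servings → $2.52.
tofu only: max(31/3, 31/11) = 10.33 servings → $6.72.
chickpeas + tofu with both tight: 3.307 servings and 0.4133 servings → $2.42.
The minimum over all feasible corners is $2.42.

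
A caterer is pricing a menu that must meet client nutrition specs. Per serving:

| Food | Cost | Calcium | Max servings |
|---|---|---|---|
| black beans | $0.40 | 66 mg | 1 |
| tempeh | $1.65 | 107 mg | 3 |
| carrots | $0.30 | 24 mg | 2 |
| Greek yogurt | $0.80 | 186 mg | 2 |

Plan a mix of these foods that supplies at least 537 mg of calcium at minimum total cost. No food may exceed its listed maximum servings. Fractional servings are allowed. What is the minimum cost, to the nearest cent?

Cost per mg of calcium: Greek yogurt $0.0043, black beans $0.0061, carrots $0.0125, tempeh $0.0154.
Take 2 servings of Greek yogurt: +372.0 mg calcium for $1.60 (total $1.60, still need 165.0 mg).
Take 1 serving of black beans: +66.0 mg calcium for $0.40 (total $2.00, still need 99.0 mg).
Take 2 servings of carrots: +48.0 mg calcium for $0.60 (total $2.60, still need 51.0 mg).
Take 0.4766 servings of tempeh: +51.0 mg calcium for $0.79 (total $3.39, still need 0.0 mg).
Greedy by cheapest-per-mg is optimal for a single linear constraint, so the minimum cost is $3.39.

$3.39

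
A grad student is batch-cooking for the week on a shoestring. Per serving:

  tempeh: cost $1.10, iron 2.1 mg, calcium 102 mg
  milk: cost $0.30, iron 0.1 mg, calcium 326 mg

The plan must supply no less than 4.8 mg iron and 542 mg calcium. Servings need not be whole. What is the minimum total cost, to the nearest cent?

Compare the cost at each extreme point of the feasible region.
tempeh only: max(4.8/2.1, 542/102) = 5.314 servings → $5.85.
milk only: max(4.8/0.1, 542/326) = 48 servings → $14.40.
tempeh + milk with both tight: 2.24 servings and 0.9617 servings → $2.75.
Cheapest feasible corner: $2.75.

$2.75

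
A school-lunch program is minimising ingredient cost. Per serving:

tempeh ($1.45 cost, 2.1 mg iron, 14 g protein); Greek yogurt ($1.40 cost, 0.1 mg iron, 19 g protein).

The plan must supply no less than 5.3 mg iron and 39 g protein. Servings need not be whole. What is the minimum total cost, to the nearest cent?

$3.93

Two binding constraints pin down two serving amounts, so the optimal mix uses at most two foods. The candidates are each food alone (scaled to the tighter of iron/protein) and each pair with both constraints tight.
tempeh only: max(5.3/2.1, 39/14) = 2.786 servings → $4.04.
Greek yogurt only: max(5.3/0.1, 39/19) = 53 servings → $74.20.
tempeh + Greek yogurt with both tight: 2.514 servings and 0.2 servings → $3.93.
So the least-cost plan costs $3.93.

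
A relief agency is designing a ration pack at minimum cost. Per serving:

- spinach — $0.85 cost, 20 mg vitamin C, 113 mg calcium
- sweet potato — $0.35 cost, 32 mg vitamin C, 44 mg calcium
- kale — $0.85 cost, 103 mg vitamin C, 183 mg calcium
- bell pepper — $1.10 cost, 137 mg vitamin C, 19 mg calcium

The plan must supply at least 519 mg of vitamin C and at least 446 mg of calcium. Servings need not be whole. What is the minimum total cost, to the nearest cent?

$4.22

Two binding constraints pin down two serving amounts, so the optimal mix uses at most two foods. The candidates are each food alone (scaled to the tighter of vitamin C/calcium) and each pair with both constraints tight.
spinach only: max(519/20, 446/113) = 25.95 servings → $22.06.
sweet potato only: max(519/32, 446/44) = 16.22 servings → $5.68.
kale only: max(519/103, 446/183) = 5.039 servings → $4.28.
bell pepper only: max(519/137, 446/19) = 23.47 servings → $25.82.
spinach + sweet potato: intersection lies outside the first quadrant.
spinach + kale: intersection lies outside the first quadrant.
spinach + bell pepper with both tight: 3.393 servings and 3.293 servings → $6.51.
sweet potato + kale: the both-tight solution has a negative serving — not a feasible corner.
sweet potato + bell pepper with both tight: 9.454 servings and 1.58 servings → $5.05.
kale + bell pepper with both tight: 2.217 servings and 2.122 servings → $4.22.
Cheapest feasible corner: $4.22.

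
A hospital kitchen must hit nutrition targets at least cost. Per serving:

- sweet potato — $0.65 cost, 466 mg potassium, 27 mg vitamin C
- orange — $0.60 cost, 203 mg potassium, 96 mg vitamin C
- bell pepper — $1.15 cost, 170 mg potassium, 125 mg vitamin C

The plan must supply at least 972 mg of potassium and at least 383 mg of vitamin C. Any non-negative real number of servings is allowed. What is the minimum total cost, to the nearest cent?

Two binding constraints pin down two serving amounts, so the optimal mix uses at most two foods. The candidates are each food alone (scaled to the tighter of potassium/vitamin C) and each pair with both constraints tight.
sweet potato only: max(972/466, 383/27) = 14.19 servings → $9.22.
orange only: max(972/203, 383/96) = 4.788 servings → $2.87.
bell pepper only: max(972/170, 383/125) = 5.718 servings → $6.58.
sweet potato + orange with both tight: 0.3965 servings and 3.878 servings → $2.58.
sweet potato + bell pepper with both tight: 1.051 servings and 2.837 servings → $3.95.
orange + bell pepper: the both-tight solution has a negative serving — not a feasible corner.
The minimum over all feasible corners is $2.58.

$2.58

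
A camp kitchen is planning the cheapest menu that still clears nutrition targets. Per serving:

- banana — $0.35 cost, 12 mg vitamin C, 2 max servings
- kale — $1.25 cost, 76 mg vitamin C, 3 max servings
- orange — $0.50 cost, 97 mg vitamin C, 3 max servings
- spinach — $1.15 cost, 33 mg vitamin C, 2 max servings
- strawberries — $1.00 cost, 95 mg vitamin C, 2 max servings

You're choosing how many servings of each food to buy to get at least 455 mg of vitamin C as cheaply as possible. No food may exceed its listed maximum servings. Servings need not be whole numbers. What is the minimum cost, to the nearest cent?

Cost per mg of vitamin C: orange $0.0052, strawberries $0.0105, kale $0.0164, banana $0.0292, spinach $0.0348.
Take 3 servings of orange: +291.0 mg vitamin C for $1.50 (total $1.50, still need 164.0 mg).
Take 1.726 servings of strawberries: +164.0 mg vitamin C for $1.73 (total $3.23, still need 0.0 mg).
Filling from the cheapest source first is optimal under one linear minimum: $3.23.

$3.23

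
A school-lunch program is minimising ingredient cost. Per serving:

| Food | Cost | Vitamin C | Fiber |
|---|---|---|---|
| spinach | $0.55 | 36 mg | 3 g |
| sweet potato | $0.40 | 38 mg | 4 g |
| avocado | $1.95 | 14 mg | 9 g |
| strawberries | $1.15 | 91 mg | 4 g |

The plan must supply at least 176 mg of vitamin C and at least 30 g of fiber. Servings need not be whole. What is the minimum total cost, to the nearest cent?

$3.00

spinach only: max(176/36, 30/3) = 10 servings → $5.50.
sweet potato only: max(176/38, 30/4) = 7.5 servings → $3.00.
avocado only: max(176/14, 30/9) = 12.57 servings → $24.51.
strawberries only: max(176/91, 30/4) = 7.5 servings → $8.62.
spinach + sweet potato with both targets exact would need a negative amount; discard.
spinach + avocado with both tight: 4.128 servings and 1.957 servings → $6.09.
spinach + strawberries: intersection lies outside the first quadrant.
sweet potato + avocado with both tight: 4.07 servings and 1.524 servings → $4.60.
sweet potato + strawberries: intersection lies outside the first quadrant.
avocado + strawberries with both tight: 2.655 servings and 1.526 servings → $6.93.
The minimum over all feasible corners is $3.00.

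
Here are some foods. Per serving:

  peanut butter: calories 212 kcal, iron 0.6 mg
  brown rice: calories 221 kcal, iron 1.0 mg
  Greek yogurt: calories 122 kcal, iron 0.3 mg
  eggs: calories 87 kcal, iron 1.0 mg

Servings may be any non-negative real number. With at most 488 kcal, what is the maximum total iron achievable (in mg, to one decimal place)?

Iron per kcal: eggs 0.01149, brown rice 0.004525, peanut butter 0.00283, Greek yogurt 0.002459.
With no serving limits, spend the whole calories allowance on eggs: 488 kcal / 87 kcal × 1.0 mg = 5.6 mg.

5.6 mg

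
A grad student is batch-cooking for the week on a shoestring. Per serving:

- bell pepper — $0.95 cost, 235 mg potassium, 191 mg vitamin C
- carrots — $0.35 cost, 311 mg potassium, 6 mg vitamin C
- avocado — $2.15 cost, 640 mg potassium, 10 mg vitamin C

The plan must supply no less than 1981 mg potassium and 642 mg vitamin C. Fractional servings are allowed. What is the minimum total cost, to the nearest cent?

An LP optimum is at a vertex; with two nutrient constraints at most two foods are used. Check each candidate.
bell pepper only: max(1981/235, 642/191) = 8.43 servings → $8.01.
carrots only: max(1981/311, 642/6) = 107 servings → $37.45.
avocado only: max(1981/640, 642/10) = 64.2 servings → $138.03.
bell pepper + carrots with both tight: 3.238 servings and 3.923 servings → $4.45.
bell pepper + avocado with both tight: 3.262 servings and 1.898 servings → $7.18.
carrots + avocado: the both-tight solution has a negative serving — not a feasible corner.
So the least-cost plan costs $4.45.

$4.45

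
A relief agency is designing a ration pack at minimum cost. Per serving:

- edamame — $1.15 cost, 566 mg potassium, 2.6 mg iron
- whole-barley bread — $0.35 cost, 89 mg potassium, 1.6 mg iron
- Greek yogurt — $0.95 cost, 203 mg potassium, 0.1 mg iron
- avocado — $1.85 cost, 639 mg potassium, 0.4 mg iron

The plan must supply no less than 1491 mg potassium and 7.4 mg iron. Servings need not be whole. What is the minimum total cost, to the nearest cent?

An LP optimum is at a vertex; with two nutrient constraints at most two foods are used. Check each candidate.
edamame only: max(1491/566, 7.4/2.6) = 2.846 servings → $3.27.
whole-barley bread only: max(1491/89, 7.4/1.6) = 16.75 servings → $5.86.
Greek yogurt only: max(1491/203, 7.4/0.1) = 74 servings → $70.30.
avocado only: max(1491/639, 7.4/0.4) = 18.5 servings → $34.23.
edamame + whole-barley bread with both tight: 2.562 servings and 0.4625 servings → $3.11.
edamame + Greek yogurt with both targets exact would need a negative amount; discard.
edamame + avocado with both targets exact would need a negative amount; discard.
whole-barley bread + Greek yogurt with both tight: 4.283 servings and 5.467 servings → $6.69.
whole-barley bread + avocado with both tight: 4.187 servings and 1.75 servings → $4.70.
Greek yogurt + avocado with both targets exact would need a negative amount; discard.
Cheapest feasible corner: $3.11.

$3.11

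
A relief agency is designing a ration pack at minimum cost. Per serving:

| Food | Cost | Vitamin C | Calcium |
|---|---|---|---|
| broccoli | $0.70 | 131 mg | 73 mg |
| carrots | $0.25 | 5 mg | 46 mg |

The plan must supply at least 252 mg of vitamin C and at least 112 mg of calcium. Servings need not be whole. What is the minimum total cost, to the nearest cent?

The cheapest plan sits at a corner of the feasible region — with two constraints it uses at most two foods.
broccoli only: max(252/131, 112/73) = 1.924 servings → $1.35.
carrots only: max(252/5, 112/46) = 50.4 servings → $12.60.
broccoli + carrots: intersection lies outside the first quadrant.
The minimum over all feasible corners is $1.35.

$1.35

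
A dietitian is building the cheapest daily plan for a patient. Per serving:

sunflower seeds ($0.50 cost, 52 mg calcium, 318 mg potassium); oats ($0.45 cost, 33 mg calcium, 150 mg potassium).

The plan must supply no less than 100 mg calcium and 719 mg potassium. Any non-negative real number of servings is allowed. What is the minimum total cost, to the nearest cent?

$1.13

At the optimum either one food covers both requirements or two foods hit both targets exactly; no other combination can be cheaper.
sunflower seeds only: max(100/52, 719/318) = 2.261 servings → $1.13.
oats only: max(100/33, 719/150) = 4.793 servings → $2.16.
sunflower seeds + oats with both targets exact would need a negative amount; discard.
Cheapest feasible corner: $1.13.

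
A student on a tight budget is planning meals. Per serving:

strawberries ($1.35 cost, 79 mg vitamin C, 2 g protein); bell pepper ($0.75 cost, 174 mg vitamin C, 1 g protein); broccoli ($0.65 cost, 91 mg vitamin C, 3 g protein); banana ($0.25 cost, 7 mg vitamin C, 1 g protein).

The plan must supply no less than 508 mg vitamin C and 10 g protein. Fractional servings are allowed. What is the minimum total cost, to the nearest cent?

This is a tiny linear program; its minimum lies at a vertex of the feasible set. List the vertices and price them.
strawberries only: max(508/79, 10/2) = 6.43 servings → $8.68.
bell pepper only: max(508/174, 10/1) = 10 servings → $7.50.
broccoli only: max(508/91, 10/3) = 5.582 servings → $3.63.
banana only: max(508/7, 10/1) = 72.57 servings → $18.14.
strawberries + bell pepper with both tight: 4.58 servings and 0.8401 servings → $6.81.
strawberries + broccoli: intersection lies outside the first quadrant.
strawberries + banana with both targets exact would need a negative amount; discard.
bell pepper + broccoli with both tight: 1.425 servings and 2.858 servings → $2.93.
bell pepper + banana with both tight: 2.623 servings and 7.377 servings → $3.81.
broccoli + banana: intersection lies outside the first quadrant.
So the least-cost plan costs $2.93.

$2.93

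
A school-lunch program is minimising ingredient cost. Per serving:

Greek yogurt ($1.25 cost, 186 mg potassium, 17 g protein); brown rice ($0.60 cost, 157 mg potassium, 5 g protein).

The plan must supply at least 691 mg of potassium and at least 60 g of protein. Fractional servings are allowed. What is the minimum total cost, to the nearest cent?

With two linear requirements the optimum uses one or two foods; enumerate the corners.
Greek yogurt only: max(691/186, 60/17) = 3.715 servings → $4.64.
brown rice only: max(691/157, 60/5) = 12 servings → $7.20.
Greek yogurt + brown rice with both tight: 3.43 servings and 0.3376 servings → $4.49.
So the least-cost plan costs $4.49.

$4.49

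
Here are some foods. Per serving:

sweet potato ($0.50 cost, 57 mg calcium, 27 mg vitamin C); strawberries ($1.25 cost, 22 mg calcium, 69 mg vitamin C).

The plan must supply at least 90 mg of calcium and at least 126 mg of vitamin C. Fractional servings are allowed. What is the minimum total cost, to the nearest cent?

With two linear requirements the optimum uses one or two foods; enumerate the corners.
sweet potato only: max(90/57, 126/27) = 4.667 servings → $2.33.
strawberries only: max(90/22, 126/69) = 4.091 servings → $5.11.
sweet potato + strawberries with both tight: 1.03 servings and 1.423 servings → $2.29.
The minimum over all feasible corners is $2.29.

$2.29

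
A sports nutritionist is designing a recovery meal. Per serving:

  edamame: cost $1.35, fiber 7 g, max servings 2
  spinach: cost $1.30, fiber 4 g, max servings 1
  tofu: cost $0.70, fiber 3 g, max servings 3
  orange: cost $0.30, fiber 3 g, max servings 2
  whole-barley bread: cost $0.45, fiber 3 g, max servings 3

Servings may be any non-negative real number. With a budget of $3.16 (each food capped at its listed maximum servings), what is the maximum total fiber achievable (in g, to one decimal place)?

21.3 g

Fiber per dollar: orange 10, whole-barley bread 6.667, edamame 5.185, tofu 4.286, spinach 3.077.
Take 2 servings of orange: spends $0.60, +6.0 g fiber (running total 6.0 g).
Take 3 servings of whole-barley bread: spends $1.35, +9.0 g fiber (running total 15.0 g).
Take 0.8963 servings of edamame: spends $1.21, +6.3 g fiber (running total 21.3 g).
Greedy by best ratio exhausts the cost allowance optimally: 21.3 g.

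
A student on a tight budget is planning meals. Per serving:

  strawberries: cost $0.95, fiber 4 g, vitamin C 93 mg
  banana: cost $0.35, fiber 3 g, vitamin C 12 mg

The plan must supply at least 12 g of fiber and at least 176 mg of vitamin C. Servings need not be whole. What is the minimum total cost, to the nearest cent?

$2.20

Two binding constraints pin down two serving amounts, so the optimal mix uses at most two foods. The candidates are each food alone (scaled to the tighter of fiber/vitamin C) and each pair with both constraints tight.
strawberries only: max(12/4, 176/93) = 3 servings → $2.85.
banana only: max(12/3, 176/12) = 14.67 servings → $5.13.
strawberries + banana with both tight: 1.662 servings and 1.784 servings → $2.20.
The minimum over all feasible corners is $2.20.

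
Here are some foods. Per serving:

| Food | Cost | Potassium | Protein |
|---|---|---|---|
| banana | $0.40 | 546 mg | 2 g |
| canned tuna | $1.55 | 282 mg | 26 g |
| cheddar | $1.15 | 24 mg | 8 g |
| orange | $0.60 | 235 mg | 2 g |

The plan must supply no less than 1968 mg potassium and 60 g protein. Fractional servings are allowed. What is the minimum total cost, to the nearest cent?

$4.28

This is a tiny linear program; its minimum lies at a vertex of the feasible set. List the vertices and price them.
banana only: max(1968/546, 60/2) = 30 servings → $12.00.
canned tuna only: max(1968/282, 60/26) = 6.979 servings → $10.82.
cheddar only: max(1968/24, 60/8) = 82 servings → $94.30.
orange only: max(1968/235, 60/2) = 30 servings → $18.00.
banana + canned tuna with both tight: 2.512 servings and 2.114 servings → $4.28.
banana + cheddar with both tight: 3.311 servings and 6.672 servings → $9.00.
banana + orange: intersection lies outside the first quadrant.
canned tuna + cheddar with both targets exact would need a negative amount; discard.
canned tuna + orange with both tight: 1.833 servings and 6.175 servings → $6.55.
cheddar + orange with both tight: 5.548 servings and 7.808 servings → $11.06.
The minimum over all feasible corners is $4.28.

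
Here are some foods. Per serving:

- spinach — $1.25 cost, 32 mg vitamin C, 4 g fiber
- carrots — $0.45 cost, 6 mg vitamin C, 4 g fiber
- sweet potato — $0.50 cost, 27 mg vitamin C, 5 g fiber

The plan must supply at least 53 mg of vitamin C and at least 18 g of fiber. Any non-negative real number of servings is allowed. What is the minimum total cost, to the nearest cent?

spinach only: max(53/32, 18/4) = 4.5 servings → $5.62.
carrots only: max(53/6, 18/4) = 8.833 servings → $3.98.
sweet potato only: max(53/27, 18/5) = 3.6 servings → $1.80.
spinach + carrots with both tight: 1 serving and 3.5 servings → $2.83.
spinach + sweet potato with both targets exact would need a negative amount; discard.
carrots + sweet potato with both tight: 2.833 servings and 1.333 servings → $1.94.
Cheapest feasible corner: $1.80.

$1.80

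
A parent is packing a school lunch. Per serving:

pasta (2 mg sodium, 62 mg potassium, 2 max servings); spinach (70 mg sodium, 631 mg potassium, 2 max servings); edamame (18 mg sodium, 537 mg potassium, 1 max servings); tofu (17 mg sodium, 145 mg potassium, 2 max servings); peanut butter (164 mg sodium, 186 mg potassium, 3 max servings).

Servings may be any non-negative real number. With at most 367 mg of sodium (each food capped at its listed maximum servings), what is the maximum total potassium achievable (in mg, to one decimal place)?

2406.9 mg

Potassium per mg sodium: pasta 31, edamame 29.83, spinach 9.014, tofu 8.529, peanut butter 1.134.
Take 2 servings of pasta: uses 4 mg sodium, +124.0 mg potassium (running total 124.0 mg).
Take 1 serving of edamame: uses 18 mg sodium, +537.0 mg potassium (running total 661.0 mg).
Take 2 servings of spinach: uses 140 mg sodium, +1262.0 mg potassium (running total 1923.0 mg).
Take 2 servings of tofu: uses 34 mg sodium, +290.0 mg potassium (running total 2213.0 mg).
Take 1.043 servings of peanut butter: uses 171 mg sodium, +193.9 mg potassium (running total 2406.9 mg).
Filling greedily by potassium-per-mg sodium is optimal for one linear limit, giving 2406.9 mg.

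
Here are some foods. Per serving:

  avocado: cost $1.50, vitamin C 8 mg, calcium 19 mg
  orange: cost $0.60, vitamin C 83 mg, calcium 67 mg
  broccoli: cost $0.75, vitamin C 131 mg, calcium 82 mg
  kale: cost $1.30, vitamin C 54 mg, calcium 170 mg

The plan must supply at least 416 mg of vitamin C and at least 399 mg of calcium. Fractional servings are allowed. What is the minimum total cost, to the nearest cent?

This is a tiny linear program; its minimum lies at a vertex of the feasible set. List the vertices and price them.
avocado only: max(416/8, 399/19) = 52 servings → $78.00.
orange only: max(416/83, 399/67) = 5.955 servings → $3.57.
broccoli only: max(416/131, 399/82) = 4.866 servings → $3.65.
kale only: max(416/54, 399/170) = 7.704 servings → $10.01.
avocado + orange with both tight: 5.038 servings and 4.526 servings → $10.27.
avocado + broccoli with both tight: 9.906 servings and 2.571 servings → $16.79.
avocado + kale with both targets exact would need a negative amount; discard.
orange + broccoli with both targets exact would need a negative amount; discard.
orange + kale with both tight: 4.687 servings and 0.4999 servings → $3.46.
broccoli + kale with both tight: 2.756 servings and 1.018 servings → $3.39.
So the least-cost plan costs $3.39.

$3.39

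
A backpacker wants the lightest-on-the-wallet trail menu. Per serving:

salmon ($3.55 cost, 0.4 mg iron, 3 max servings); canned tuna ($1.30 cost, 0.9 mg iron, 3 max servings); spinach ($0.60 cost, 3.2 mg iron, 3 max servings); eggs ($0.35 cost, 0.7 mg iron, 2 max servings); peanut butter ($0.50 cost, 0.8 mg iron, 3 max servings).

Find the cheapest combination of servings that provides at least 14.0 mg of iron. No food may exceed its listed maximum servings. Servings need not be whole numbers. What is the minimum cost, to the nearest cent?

Cost per mg of iron: spinach $0.1875, eggs $0.5000, peanut butter $0.6250, canned tuna $1.4444, salmon $8.8750.
Take 3 servings of spinach: +9.6 mg iron for $1.80 (total $1.80, still need 4.4 mg).
Take 2 servings of eggs: +1.4 mg iron for $0.70 (total $2.50, still need 3.0 mg).
Take 3 servings of peanut butter: +2.4 mg iron for $1.50 (total $4.00, still need 0.6 mg).
Take 0.6667 servings of canned tuna: +0.6 mg iron for $0.87 (total $4.87, still need 0.0 mg).
Filling from the cheapest source first is optimal under one linear minimum: $4.87.

$4.87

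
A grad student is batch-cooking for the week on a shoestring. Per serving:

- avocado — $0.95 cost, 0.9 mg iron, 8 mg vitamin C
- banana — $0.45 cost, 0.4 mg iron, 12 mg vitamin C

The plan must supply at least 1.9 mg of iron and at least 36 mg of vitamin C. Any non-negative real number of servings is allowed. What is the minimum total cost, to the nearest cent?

$2.07

avocado only: max(1.9/0.9, 36/8) = 4.5 servings → $4.28.
banana only: max(1.9/0.4, 36/12) = 4.75 servings → $2.14.
avocado + banana with both tight: 1.105 servings and 2.263 servings → $2.07.
The minimum over all feasible corners is $2.07.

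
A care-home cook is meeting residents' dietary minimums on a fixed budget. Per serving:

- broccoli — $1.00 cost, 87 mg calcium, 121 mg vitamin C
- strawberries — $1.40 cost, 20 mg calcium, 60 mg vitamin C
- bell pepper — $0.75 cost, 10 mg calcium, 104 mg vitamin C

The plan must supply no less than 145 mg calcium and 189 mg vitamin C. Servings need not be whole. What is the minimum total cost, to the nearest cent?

$1.67

The cheapest plan sits at a corner of the feasible region — with two constraints it uses at most two foods.
broccoli only: max(145/87, 189/121) = 1.667 servings → $1.67.
strawberries only: max(145/20, 189/60) = 7.25 servings → $10.15.
bell pepper only: max(145/10, 189/104) = 14.5 servings → $10.88.
broccoli + strawberries with both targets exact would need a negative amount; discard.
broccoli + bell pepper with both targets exact would need a negative amount; discard.
strawberries + bell pepper: the both-tight solution has a negative serving — not a feasible corner.
Cheapest feasible corner: $1.67.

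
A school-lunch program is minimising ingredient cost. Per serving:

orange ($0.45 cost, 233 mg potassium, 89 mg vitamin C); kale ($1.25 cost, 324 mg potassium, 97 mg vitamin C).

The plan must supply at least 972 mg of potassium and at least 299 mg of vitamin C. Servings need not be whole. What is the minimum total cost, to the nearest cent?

$1.88

This is a tiny linear program; its minimum lies at a vertex of the feasible set. List the vertices and price them.
orange only: max(972/233, 299/89) = 4.172 servings → $1.88.
kale only: max(972/324, 299/97) = 3.082 servings → $3.85.
orange + kale with both tight: 0.4157 servings and 2.701 servings → $3.56.
The minimum over all feasible corners is $1.88.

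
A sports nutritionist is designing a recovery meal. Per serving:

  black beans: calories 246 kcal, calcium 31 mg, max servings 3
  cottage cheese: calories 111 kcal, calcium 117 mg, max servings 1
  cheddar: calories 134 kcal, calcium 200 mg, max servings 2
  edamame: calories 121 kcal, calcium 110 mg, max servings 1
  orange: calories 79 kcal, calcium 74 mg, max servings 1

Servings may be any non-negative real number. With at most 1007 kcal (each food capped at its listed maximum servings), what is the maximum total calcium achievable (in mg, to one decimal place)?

754.9 mg

Calcium per kcal: cheddar 1.493, cottage cheese 1.054, orange 0.9367, edamame 0.9091, black beans 0.126.
Take 2 servings of cheddar: uses 268 kcal, +400.0 mg calcium (running total 400.0 mg).
Take 1 serving of cottage cheese: uses 111 kcal, +117.0 mg calcium (running total 517.0 mg).
Take 1 serving of orange: uses 79 kcal, +74.0 mg calcium (running total 591.0 mg).
Take 1 serving of edamame: uses 121 kcal, +110.0 mg calcium (running total 701.0 mg).
Take 1.74 servings of black beans: uses 428 kcal, +53.9 mg calcium (running total 754.9 mg).
Greedy by best ratio exhausts the calories allowance optimally: 754.9 mg.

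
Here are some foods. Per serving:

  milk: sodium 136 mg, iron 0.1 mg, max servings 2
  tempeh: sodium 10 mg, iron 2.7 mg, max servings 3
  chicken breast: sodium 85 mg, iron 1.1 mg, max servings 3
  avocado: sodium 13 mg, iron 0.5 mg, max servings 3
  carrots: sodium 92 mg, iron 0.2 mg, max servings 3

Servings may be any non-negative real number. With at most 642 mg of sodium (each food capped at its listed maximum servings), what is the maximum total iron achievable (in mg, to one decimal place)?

Iron per mg sodium: tempeh 0.27, avocado 0.03846, chicken breast 0.01294, carrots 0.002174, milk 0.0007353.
Take 3 servings of tempeh: uses 30 mg sodium, +8.1 mg iron (running total 8.1 mg).
Take 3 servings of avocado: uses 39 mg sodium, +1.5 mg iron (running total 9.6 mg).
Take 3 servings of chicken breast: uses 255 mg sodium, +3.3 mg iron (running total 12.9 mg).
Take 3 servings of carrots: uses 276 mg sodium, +0.6 mg iron (running total 13.5 mg).
Take 0.3088 servings of milk: uses 42 mg sodium, +0.0 mg iron (running total 13.5 mg).
Greedy by best ratio exhausts the sodium allowance optimally: 13.5 mg.

13.5 mg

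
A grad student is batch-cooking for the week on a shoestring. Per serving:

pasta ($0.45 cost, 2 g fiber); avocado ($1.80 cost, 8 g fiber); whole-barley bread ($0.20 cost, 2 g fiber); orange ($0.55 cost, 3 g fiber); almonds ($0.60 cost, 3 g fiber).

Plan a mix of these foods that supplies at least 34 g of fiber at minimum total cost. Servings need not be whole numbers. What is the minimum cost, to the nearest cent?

$3.40

Cost per g of fiber: whole-barley bread $0.1000, orange $0.1833, almonds $0.2000, pasta $0.2250, avocado $0.2250.
With no serving limits, use only whole-barley bread: 34 g / 2 g = 17 servings × $0.20 = $3.40.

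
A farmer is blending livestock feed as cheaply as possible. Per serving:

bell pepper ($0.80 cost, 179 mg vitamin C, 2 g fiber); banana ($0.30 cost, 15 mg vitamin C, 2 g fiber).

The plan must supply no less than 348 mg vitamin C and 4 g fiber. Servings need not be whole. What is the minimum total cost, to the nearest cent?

$1.57

An LP optimum is at a vertex; with two nutrient constraints at most two foods are used. Check each candidate.
bell pepper only: max(348/179, 4/2) = 2 servings → $1.60.
banana only: max(348/15, 4/2) = 23.2 servings → $6.96.
bell pepper + banana with both tight: 1.939 servings and 0.06098 servings → $1.57.
The minimum over all feasible corners is $1.57.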